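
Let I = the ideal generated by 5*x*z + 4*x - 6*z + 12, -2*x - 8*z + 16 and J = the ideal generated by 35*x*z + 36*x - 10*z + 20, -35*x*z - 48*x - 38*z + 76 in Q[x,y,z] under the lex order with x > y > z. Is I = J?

Two ideals are equal iff their reduced Gröbner bases coincide (the reduced basis is unique for a fixed ordering).
Buchberger on the first generating set:
f_1 = 5*x*z + 4*x - 6*z + 12, LT = x*z.
f_2 = -2*x - 8*z + 16, LT = x.

S(f_1,f_2): lcm = x*z. S = 4/5*x - 4*z**2 + 34/5*z + 12/5.
  reduce S modulo (f_1, f_2):
  remainder -4*z**2 + 18/5*z + 44/5 ≠ 0; add g_3 = -4*z**2 + 18/5*z + 44/5 to the basis.

The other S-polynomials (S(f_1,g_3), S(f_2,g_3)) all reduce to 0 modulo the current basis, so we have a Gröbner basis.
Inter-reduce: drop elements whose leading term is divisible by another's, tail-reduce, and make monic.
Reduced Gröbner basis: {x + 4*z - 8, z**2 - 9/10*z - 11/5}.

Buchberger on the second generating set:
h_1 = 35*x*z + 36*x - 10*z + 20, LT = x*z.
h_2 = -35*x*z - 48*x - 38*z + 76, LT = x*z.

S(h_1,h_2): lcm = x*z. S = -12/35*x - 48/35*z + 96/35.
  reduce S modulo (h_1, h_2):
  remainder -12/35*x - 48/35*z + 96/35 ≠ 0; add k_3 = -12/35*x - 48/35*z + 96/35 to the basis.

S(h_1,k_3): lcm = x*z. S = 36/35*x - 4*z**2 + 54/7*z + 4/7.
  reduce S modulo (h_1, h_2, k_3):
  remainder -4*z**2 + 18/5*z + 44/5 ≠ 0; add k_4 = -4*z**2 + 18/5*z + 44/5 to the basis.

The other S-polynomials (S(h_2,k_3), S(h_1,k_4), S(h_2,k_4), S(k_3,k_4)) all reduce to 0 modulo the current basis, so we have a Gröbner basis.
Inter-reduce: drop elements whose leading term is divisible by another's, tail-reduce, and make monic.
Reduced Gröbner basis: {x + 4*z - 8, z**2 - 9/10*z - 11/5}.

These coincide, so the ideals are equal.
The choice of monomial ordering does not affect the verdict — as long as both bases are computed under the same ordering, their equality decides ideal equality.

Yes, the ideals are equal.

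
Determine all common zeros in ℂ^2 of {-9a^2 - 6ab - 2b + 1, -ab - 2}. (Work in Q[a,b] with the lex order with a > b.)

{(4/3, -3/2), (-1, 2), (-1/3, 6)}

Compute a lex Gröbner basis by Buchberger's algorithm.
f_1 = -9a^2 - 6ab - 2b + 1, LT = a^2.
f_2 = -ab - 2, LT = ab.

S(f_1,f_2): lcm = a^2b. S = 2/3ab^2 - 2a + 2/9b^2 - 1/9b.
  reduce S modulo (f_1, f_2):
  remainder -2a + 2/9b^2 - 13/9b ≠ 0; add h_3 = -2a + 2/9b^2 - 13/9b to the basis.

S(f_2,h_3): lcm = ab. S = 1/9b^3 - 13/18b^2 + 2.
  reduce S modulo (f_1, f_2, h_3):
  remainder 1/9b^3 - 13/18b^2 + 2 ≠ 0; add h_4 = 1/9b^3 - 13/18b^2 + 2 to the basis.

The other S-polynomials (S(f_1,h_3), S(f_1,h_4), S(f_2,h_4), S(h_3,h_4)) all reduce to 0 modulo the current basis, so we have a Gröbner basis.
Inter-reduce: drop elements whose leading term is divisible by another's, tail-reduce, and make monic.
Reduced Gröbner basis: {a - 1/9b^2 + 13/18b, b^3 - 13/2b^2 + 18}.

The lex basis is triangular: the last element involves only b. Solving b^3 - 13/2b^2 + 18 = 0 gives b ∈ {-3/2, 2, 6}; substituting each value into the earlier elements determines the remaining variables.
  b = -3/2: the earlier basis element becomes a - 4/3 = 0, giving a = 4/3 — point (4/3, -3/2).
  b = 2: the earlier basis element becomes a + 1 = 0, giving a = -1 — point (-1, 2).
  b = 6: the earlier basis element becomes a + 1/3 = 0, giving a = -1/3 — point (-1/3, 6).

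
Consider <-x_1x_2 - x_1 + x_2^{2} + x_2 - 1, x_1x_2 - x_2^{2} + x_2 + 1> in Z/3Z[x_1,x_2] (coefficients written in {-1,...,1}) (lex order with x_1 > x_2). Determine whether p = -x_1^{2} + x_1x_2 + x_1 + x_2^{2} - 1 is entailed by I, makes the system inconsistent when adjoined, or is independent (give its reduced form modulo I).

-x_1^{2} + x_1x_2 + x_1 + x_2^{2} - 1 lies in I (it reduces to 0).

First compute the reduced Gröbner basis of I by Buchberger's algorithm.
f_1 = -x_1x_2 - x_1 + x_2^{2} + x_2 - 1, LT = x_1x_2.
f_2 = x_1x_2 - x_2^{2} + x_2 + 1, LT = x_1x_2.

S(f_1,f_2): lcm = x_1x_2. S = x_1 + x_2.
  reduce S modulo (f_1, f_2):
  remainder x_1 + x_2 ≠ 0; add h_3 = x_1 + x_2 to the basis.

S(f_1,h_3): lcm = x_1x_2. S = x_1 + x_2^{2} - x_2 + 1.
  reduce S modulo (f_1, f_2, h_3):
  remainder x_2^{2} + x_2 + 1 ≠ 0; add h_4 = x_2^{2} + x_2 + 1 to the basis.

The other S-polynomials (S(f_2,h_3), S(f_1,h_4), S(f_2,h_4), S(h_3,h_4)) all reduce to 0 modulo the current basis, so we have a Gröbner basis.
Inter-reduce: drop elements whose leading term is divisible by another's, tail-reduce, and make monic.
Reduced Gröbner basis: {x_1 + x_2, x_2^{2} + x_2 + 1}.
Label its elements g_1 = x_1 + x_2, g_2 = x_2^{2} + x_2 + 1.

Reduce p = -x_1^{2} + x_1x_2 + x_1 + x_2^{2} - 1 modulo G:
  leading term x_1^{2}: subtract (-x_1)·g_1 from -x_1^{2} + x_1x_2 + x_1 + x_2^{2} - 1 → -x_1x_2 + x_1 + x_2^{2} - 1
  leading term x_1x_2: subtract (-x_2)·g_1 from -x_1x_2 + x_1 + x_2^{2} - 1 → x_1 - x_2^{2} - 1
  leading term x_1: subtract (1)·g_1 from x_1 - x_2^{2} - 1 → -x_2^{2} - x_2 - 1
  leading term x_2^{2}: subtract (-1)·g_2 from -x_2^{2} - x_2 - 1 → 0
  normal form = 0.
Since the normal form is 0, p ∈ I.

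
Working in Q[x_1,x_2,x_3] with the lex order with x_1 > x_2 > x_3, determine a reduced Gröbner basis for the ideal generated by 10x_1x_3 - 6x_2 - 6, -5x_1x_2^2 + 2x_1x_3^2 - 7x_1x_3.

f_1 = 10x_1x_3 - 6x_2 - 6, LT = x_1x_3.
f_2 = -5x_1x_2^2 + 2x_1x_3^2 - 7x_1x_3, LT = x_1x_2^2.

S(f_1,f_2): lcm = x_1x_2^2x_3. S = 2/5x_1x_3^3 - 7/5x_1x_3^2 - 3/5x_2^3 - 3/5x_2^2.
  leading term x_1x_3^3: subtract (1/25x_3^2)·f_1 from 2/5x_1x_3^3 - 7/5x_1x_3^2 - 3/5x_2^3 - 3/5x_2^2 → -7/5x_1x_3^2 - 3/5x_2^3 - 3/5x_2^2 + 6/25x_2x_3^2 + 6/25x_3^2
  leading term x_1x_3^2: subtract (-7/50x_3)·f_1 from -7/5x_1x_3^2 - 3/5x_2^3 - 3/5x_2^2 + 6/25x_2x_3^2 + 6/25x_3^2 → -3/5x_2^3 - 3/5x_2^2 + 6/25x_2x_3^2 - 21/25x_2x_3 + 6/25x_3^2 - 21/25x_3
  leading term x_2^3: no divisor's leading term divides it; move -3/5x_2^3 to the remainder.
  leading term x_2^2: no divisor's leading term divides it; move -3/5x_2^2 to the remainder.
  leading term x_2x_3^2: no divisor's leading term divides it; move 6/25x_2x_3^2 to the remainder.
  leading term x_2x_3: no divisor's leading term divides it; move -21/25x_2x_3 to the remainder.
  leading term x_3^2: no divisor's leading term divides it; move 6/25x_3^2 to the remainder.
  leading term x_3: no divisor's leading term divides it; move -21/25x_3 to the remainder.
  remainder -3/5x_2^3 - 3/5x_2^2 + 6/25x_2x_3^2 - 21/25x_2x_3 + 6/25x_3^2 - 21/25x_3 ≠ 0; add g_3 = -3/5x_2^3 - 3/5x_2^2 + 6/25x_2x_3^2 - 21/25x_2x_3 + 6/25x_3^2 - 21/25x_3 to the basis.

The other S-polynomials (S(f_1,g_3), S(f_2,g_3)) all reduce to 0 modulo the current basis, so we have a Gröbner basis.

G = {x_1x_2^2 - 6/25x_2x_3 + 21/25x_2 - 6/25x_3 + 21/25, x_1x_3 - 3/5x_2 - 3/5, x_2^3 + x_2^2 - 2/5x_2x_3^2 + 7/5x_2x_3 - 2/5x_3^2 + 7/5x_3}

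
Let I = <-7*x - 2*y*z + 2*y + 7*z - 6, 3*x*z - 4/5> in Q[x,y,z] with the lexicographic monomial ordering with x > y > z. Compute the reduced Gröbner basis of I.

The reduced Gröbner basis is the canonical form of the ideal for this ordering.

f_1 = -7*x - 2*y*z + 2*y + 7*z - 6, LT = x.
f_2 = 3*x*z - 4/5, LT = x*z.

S(f_1,f_2): lcm = x*z. S = 2/7*y*z**2 - 2/7*y*z - z**2 + 6/7*z + 4/15.
  reduce S modulo (f_1, f_2):
  remainder 2/7*y*z**2 - 2/7*y*z - z**2 + 6/7*z + 4/15 ≠ 0; add g_3 = 2/7*y*z**2 - 2/7*y*z - z**2 + 6/7*z + 4/15 to the basis.

The other S-polynomials (S(f_1,g_3), S(f_2,g_3)) all reduce to 0 modulo the current basis, so we have a Gröbner basis.
Inter-reduce: drop elements whose leading term is divisible by another's, tail-reduce, and make monic.

G = {x + 2/7*y*z - 2/7*y - z + 6/7, y*z**2 - y*z - 7/2*z**2 + 3*z + 14/15}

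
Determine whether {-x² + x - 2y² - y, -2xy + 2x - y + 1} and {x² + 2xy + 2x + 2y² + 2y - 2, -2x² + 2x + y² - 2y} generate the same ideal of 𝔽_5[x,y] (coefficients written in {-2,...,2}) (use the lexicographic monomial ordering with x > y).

Equality of ideals is decidable: compute both reduced Gröbner bases (unique for the ordering) and check whether they agree.
Buchberger on the first generating set:
f_1 = -x² + x - 2y² - y, LT = x².
f_2 = -2xy + 2x - y + 1, LT = xy.

S(f_1,f_2): lcm = x²y. S = x² + xy - 2x + 2y³ + y².
  leading term x²: subtract (-1)·f_1 from x² + xy - 2x + 2y³ + y² → xy - x + 2y³ - y² - y
  leading term xy: subtract (2)·f_2 from xy - x + 2y³ - y² - y → 2y³ - y² + y - 2
  leading term y³: no divisor's leading term divides it; move 2y³ to the remainder.
  leading term y²: no divisor's leading term divides it; move -y² to the remainder.
  leading term y: no divisor's leading term divides it; move y to the remainder.
  leading term 1: no divisor's leading term divides it; move -2 to the remainder.
  remainder 2y³ - y² + y - 2 ≠ 0; add g_3 = 2y³ - y² + y - 2 to the basis.

The other S-polynomials (S(f_1,g_3), S(f_2,g_3)) all reduce to 0 modulo the current basis, so we have a Gröbner basis.
Inter-reduce: drop elements whose leading term is divisible by another's, tail-reduce, and make monic.
Reduced Gröbner basis: {x² - x + 2y² + y, xy - x - 2y + 2, y³ + 2y² - 2y - 1}.

Buchberger on the second generating set:
h_1 = x² + 2xy + 2x + 2y² + 2y - 2, LT = x².
h_2 = -2x² + 2x + y² - 2y, LT = x².

S(h_1,h_2): lcm = x². S = 2xy - 2x + y - 2.
  leading term xy: no divisor's leading term divides it; move 2xy to the remainder.
  leading term x: no divisor's leading term divides it; move -2x to the remainder.
  leading term y: no divisor's leading term divides it; move y to the remainder.
  leading term 1: no divisor's leading term divides it; move -2 to the remainder.
  remainder 2xy - 2x + y - 2 ≠ 0; add k_3 = 2xy - 2x + y - 2 to the basis.

S(h_1,k_3): lcm = x²y. S = x² + 2xy² - xy + x + 2y³ + 2y² - 2y.
  leading term x²: subtract (1)·h_1 from x² + 2xy² - xy + x + 2y³ + 2y² - 2y → 2xy² + 2xy - x + 2y³ + y + 2
  leading term xy²: subtract (y)·k_3 from 2xy² + 2xy - x + 2y³ + y + 2 → -xy - x + 2y³ - y² - 2y + 2
  leading term xy: subtract (2)·k_3 from -xy - x + 2y³ - y² - 2y + 2 → -2x + 2y³ - y² + y + 1
  leading term x: no divisor's leading term divides it; move -2x to the remainder.
  leading term y³: no divisor's leading term divides it; move 2y³ to the remainder.
  leading term y²: no divisor's leading term divides it; move -y² to the remainder.
  leading term y: no divisor's leading term divides it; move y to the remainder.
  leading term 1: no divisor's leading term divides it; move 1 to the remainder.
  remainder -2x + 2y³ - y² + y + 1 ≠ 0; add k_4 = -2x + 2y³ - y² + y + 1 to the basis.

S(k_3,k_4): lcm = xy. S = -x + y⁴ + 2y³ - 2y² + y - 1.
  leading term x: subtract (-2)·k_4 from -x + y⁴ + 2y³ - 2y² + y - 1 → y⁴ + y³ + y² - 2y + 1
  leading term y⁴: no divisor's leading term divides it; move y⁴ to the remainder.
  leading term y³: no divisor's leading term divides it; move y³ to the remainder.
  leading term y²: no divisor's leading term divides it; move y² to the remainder.
  leading term y: no divisor's leading term divides it; move -2y to the remainder.
  leading term 1: no divisor's leading term divides it; move 1 to the remainder.
  remainder y⁴ + y³ + y² - 2y + 1 ≠ 0; add k_5 = y⁴ + y³ + y² - 2y + 1 to the basis.

The other S-polynomials (S(h_2,k_3), S(h_1,k_4), S(h_2,k_4), S(h_1,k_5), S(h_2,k_5), S(k_3,k_5), S(k_4,k_5)) all reduce to 0 modulo the current basis, so we have a Gröbner basis.
Inter-reduce: drop elements whose leading term is divisible by another's, tail-reduce, and make monic.
Reduced Gröbner basis: {x - y³ - 2y² + 2y + 2, y⁴ + y³ + y² - 2y + 1}.

The bases are distinct; the ideals are different.
The same test decides containment: I ⊆ J iff every generator of I reduces to 0 modulo a Gröbner basis of J.

No, the ideals differ.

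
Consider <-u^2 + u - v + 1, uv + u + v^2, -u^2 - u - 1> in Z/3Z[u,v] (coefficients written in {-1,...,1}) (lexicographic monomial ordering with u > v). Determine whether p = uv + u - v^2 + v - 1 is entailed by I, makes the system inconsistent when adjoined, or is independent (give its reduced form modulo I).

Adjoining uv + u - v^2 + v - 1 makes the ideal the whole ring: the system is inconsistent.

First compute the reduced Gröbner basis of I by Buchberger's algorithm.
f_1 = -u^2 + u - v + 1, LT = u^2.
f_2 = uv + u + v^2, LT = uv.
f_3 = -u^2 - u - 1, LT = u^2.

S(f_1,f_2): lcm = u^2v. S = -u^2 - uv^2 - uv + v^2 - v.
  reduce S modulo (f_1, f_2, f_3):
  remainder -u + v^3 + v^2 - 1 ≠ 0; add h_4 = -u + v^3 + v^2 - 1 to the basis.

S(f_1,f_3): lcm = u^2. S = u + v + 1.
  reduce S modulo (f_1, f_2, f_3, h_4):
  remainder v^3 + v^2 + v ≠ 0; add h_5 = v^3 + v^2 + v to the basis.

S(f_2,f_3): lcm = u^2v. S = u^2 + uv^2 - uv - v.
  reduce S modulo (f_1, f_2, f_3, h_4, h_5):
  remainder -v + 1 ≠ 0; add h_6 = -v + 1 to the basis.

The other S-polynomials (S(f_1,h_4), S(f_2,h_4), S(f_3,h_4), S(f_1,h_5), S(f_2,h_5), S(f_3,h_5), S(h_4,h_5), S(f_1,h_6), S(f_2,h_6), S(f_3,h_6), S(h_4,h_6), S(h_5,h_6)) all reduce to 0 modulo the current basis, so we have a Gröbner basis.
Inter-reduce: drop elements whose leading term is divisible by another's, tail-reduce, and make monic.
Reduced Gröbner basis: {u - 1, v - 1}.
Label its elements g_1 = u - 1, g_2 = v - 1.

Reduce p = uv + u - v^2 + v - 1 modulo G:
  leading term uv: subtract (v)·g_1 from uv + u - v^2 + v - 1 → u - v^2 - v - 1
  leading term u: subtract (1)·g_1 from u - v^2 - v - 1 → -v^2 - v
  leading term v^2: subtract (-v)·g_2 from -v^2 - v → v
  leading term v: subtract (1)·g_2 from v → 1
  leading term 1: no divisor's leading term divides it; move 1 to the remainder.
  normal form = 1.
The normal form is nonzero, so p ∉ I. Since p minus its normal form lies in I, I + (p) = I + (r) where r = 1; decide whether this ideal is the whole ring.
Here r = 1 is a nonzero constant, hence a unit: 1 ∈ I + (p), the Gröbner basis of I + (p) is {1}, and the enlarged system has no common solution — adjoining p is inconsistent.

Ideal membership is decidable via reduction modulo a Gröbner basis.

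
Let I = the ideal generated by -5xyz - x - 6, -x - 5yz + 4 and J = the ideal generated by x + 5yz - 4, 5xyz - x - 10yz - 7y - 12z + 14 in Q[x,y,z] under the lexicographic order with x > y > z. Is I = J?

For a fixed monomial order, each ideal has a unique reduced Gröbner basis; comparing bases decides equality.
Buchberger on the first generating set:
f_1 = -5xyz - x - 6, LT = xyz.
f_2 = -x - 5yz + 4, LT = x.

S(f_1,f_2): lcm = xyz. S = 1/5x - 5y^2z^2 + 4yz + 6/5.
  reduce S modulo (f_1, f_2):
  remainder -5y^2z^2 + 3yz + 2 ≠ 0; add g_3 = -5y^2z^2 + 3yz + 2 to the basis.

The other S-polynomials (S(f_1,g_3), S(f_2,g_3)) all reduce to 0 modulo the current basis, so we have a Gröbner basis.
Inter-reduce: drop elements whose leading term is divisible by another's, tail-reduce, and make monic.
Reduced Gröbner basis: {x + 5yz - 4, y^2z^2 - 3/5yz - 2/5}.

Buchberger on the second generating set:
h_1 = x + 5yz - 4, LT = x.
h_2 = 5xyz - x - 10yz - 7y - 12z + 14, LT = xyz.

S(h_1,h_2): lcm = xyz. S = 1/5x + 5y^2z^2 - 2yz + 7/5y + 12/5z - 14/5.
  reduce S modulo (h_1, h_2):
  remainder 5y^2z^2 - 3yz + 7/5y + 12/5z - 2 ≠ 0; add k_3 = 5y^2z^2 - 3yz + 7/5y + 12/5z - 2 to the basis.

The other S-polynomials (S(h_1,k_3), S(h_2,k_3)) all reduce to 0 modulo the current basis, so we have a Gröbner basis.
Inter-reduce: drop elements whose leading term is divisible by another's, tail-reduce, and make monic.
Reduced Gröbner basis: {x + 5yz - 4, y^2z^2 - 3/5yz + 7/25y + 12/25z - 2/5}.

These differ, so the ideals are not equal.

No, the ideals differ.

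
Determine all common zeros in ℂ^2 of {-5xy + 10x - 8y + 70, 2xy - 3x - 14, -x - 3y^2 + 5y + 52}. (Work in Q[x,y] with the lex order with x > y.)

{(2, 5)}

Compute a lex Gröbner basis by Buchberger's algorithm.
f_1 = -5xy + 10x - 8y + 70, LT = xy.
f_2 = 2xy - 3x - 14, LT = xy.
f_3 = -x - 3y^2 + 5y + 52, LT = x.

S(f_1,f_2): lcm = xy. S = -1/2x + 8/5y - 7.
  leading term x: subtract (1/2)·f_3 from -1/2x + 8/5y - 7 → 3/2y^2 - 9/10y - 33
  leading term y^2: no divisor's leading term divides it; move 3/2y^2 to the remainder.
  leading term y: no divisor's leading term divides it; move -9/10y to the remainder.
  leading term 1: no divisor's leading term divides it; move -33 to the remainder.
  remainder 3/2y^2 - 9/10y - 33 ≠ 0; add h_4 = 3/2y^2 - 9/10y - 33 to the basis.

S(f_1,f_3): lcm = xy. S = -2x - 3y^3 + 5y^2 + 268/5y - 14.
  leading term x: subtract (2)·f_3 from -2x - 3y^3 + 5y^2 + 268/5y - 14 → -3y^3 + 11y^2 + 218/5y - 118
  leading term y^3: subtract (-2y)·h_4 from -3y^3 + 11y^2 + 218/5y - 118 → 46/5y^2 - 112/5y - 118
  leading term y^2: subtract (92/15)·h_4 from 46/5y^2 - 112/5y - 118 → -422/25y + 422/5
  leading term y: no divisor's leading term divides it; move -422/25y to the remainder.
  leading term 1: no divisor's leading term divides it; move 422/5 to the remainder.
  remainder -422/25y + 422/5 ≠ 0; add h_5 = -422/25y + 422/5 to the basis.

The other S-polynomials (S(f_2,f_3), S(f_1,h_4), S(f_2,h_4), S(f_3,h_4), S(f_1,h_5), S(f_2,h_5), S(f_3,h_5), S(h_4,h_5)) all reduce to 0 modulo the current basis, so we have a Gröbner basis.
Inter-reduce: drop elements whose leading term is divisible by another's, tail-reduce, and make monic.
Reduced Gröbner basis: {x - 2, y - 5}.

A lex Gröbner basis eliminates variables successively. Here y - 5 depends only on y, with roots {5}; lifting each root through the earlier basis elements recovers the full solutions.
  y = 5: the earlier basis element becomes x - 2 = 0, giving x = 2 — point (2, 5).
Substituting each solution back into the original system confirms all equations vanish.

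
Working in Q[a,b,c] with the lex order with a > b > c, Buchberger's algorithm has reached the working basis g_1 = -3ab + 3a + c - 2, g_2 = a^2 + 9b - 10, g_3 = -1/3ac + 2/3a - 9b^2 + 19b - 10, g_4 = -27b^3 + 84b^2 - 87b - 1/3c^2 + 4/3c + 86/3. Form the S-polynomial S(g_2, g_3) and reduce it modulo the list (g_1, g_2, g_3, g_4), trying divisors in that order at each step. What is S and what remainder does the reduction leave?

S(g_2, g_3) = 2a^2 - 27ab^2 + 57ab - 30a + 9bc - 10c; remainder on division = 0.

lcm(LM(g_2), LM(g_3)) = a^2c.
S = (lcm/LT(g_2))·g_2 − (lcm/LT(g_3))·g_3 = 2a^2 - 27ab^2 + 57ab - 30a + 9bc - 10c.
Reduce S modulo (g_1, g_2, g_3, g_4) in that order:
  leading term a^2: subtract (2)·g_2 from 2a^2 - 27ab^2 + 57ab - 30a + 9bc - 10c → -27ab^2 + 57ab - 30a + 9bc - 18b - 10c + 20
  leading term ab^2: subtract (9b)·g_1 from -27ab^2 + 57ab - 30a + 9bc - 18b - 10c + 20 → 30ab - 30a - 10c + 20
  leading term ab: subtract (-10)·g_1 from 30ab - 30a - 10c + 20 → 0
The remainder is 0, so this S-polynomial contributes no new basis element.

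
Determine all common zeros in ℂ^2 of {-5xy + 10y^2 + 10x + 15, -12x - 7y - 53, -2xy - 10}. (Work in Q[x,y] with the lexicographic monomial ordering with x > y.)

Compute a lex Gröbner basis by Buchberger's algorithm.
f_1 = -5xy + 10x + 10y^2 + 15, LT = xy.
f_2 = -12x - 7y - 53, LT = x.
f_3 = -2xy - 10, LT = xy.

S(f_1,f_2): lcm = xy. S = -2x - 31/12y^2 - 53/12y - 3.
  leading term x: subtract (1/6)·f_2 from -2x - 31/12y^2 - 53/12y - 3 → -31/12y^2 - 13/4y + 35/6
  leading term y^2: no divisor's leading term divides it; move -31/12y^2 to the remainder.
  leading term y: no divisor's leading term divides it; move -13/4y to the remainder.
  leading term 1: no divisor's leading term divides it; move 35/6 to the remainder.
  remainder -31/12y^2 - 13/4y + 35/6 ≠ 0; add h_4 = -31/12y^2 - 13/4y + 35/6 to the basis.

S(f_1,f_3): lcm = xy. S = -2x - 2y^2 - 8.
  leading term x: subtract (1/6)·f_2 from -2x - 2y^2 - 8 → -2y^2 + 7/6y + 5/6
  leading term y^2: subtract (24/31)·h_4 from -2y^2 + 7/6y + 5/6 → 685/186y - 685/186
  leading term y: no divisor's leading term divides it; move 685/186y to the remainder.
  leading term 1: no divisor's leading term divides it; move -685/186 to the remainder.
  remainder 685/186y - 685/186 ≠ 0; add h_5 = 685/186y - 685/186 to the basis.

S(f_2,f_3): lcm = xy. S = 7/12y^2 + 53/12y - 5.
  leading term y^2: subtract (-7/31)·h_4 from 7/12y^2 + 53/12y - 5 → 685/186y - 685/186
  leading term y: subtract (1)·h_5 from 685/186y - 685/186 → 0
  remainder 0.

S(f_1,h_4): lcm = xy^2. S = -101/31xy + 70/31x - 2y^3 - 3y.
  leading term xy: subtract (101/155)·f_1 from -101/31xy + 70/31x - 2y^3 - 3y → -132/31x - 2y^3 - 202/31y^2 - 3y - 303/31
  leading term x: subtract (11/31)·f_2 from -132/31x - 2y^3 - 202/31y^2 - 3y - 303/31 → -2y^3 - 202/31y^2 - 16/31y + 280/31
  leading term y^3: subtract (24/31y)·h_4 from -2y^3 - 202/31y^2 - 16/31y + 280/31 → -4y^2 - 156/31y + 280/31
  leading term y^2: subtract (48/31)·h_4 from -4y^2 - 156/31y + 280/31 → 0
  remainder 0.

S(f_2,h_4): leading monomials are coprime, so the S-polynomial reduces to 0 (Buchberger's first criterion).
S(f_3,h_4): lcm = xy^2. S = -39/31xy + 70/31x + 5y.
  leading term xy: subtract (39/155)·f_1 from -39/31xy + 70/31x + 5y → -8/31x - 78/31y^2 + 5y - 117/31
  leading term x: subtract (2/93)·f_2 from -8/31x - 78/31y^2 + 5y - 117/31 → -78/31y^2 + 479/93y - 245/93
  leading term y^2: subtract (936/961)·h_4 from -78/31y^2 + 479/93y - 245/93 → 23975/2883y - 23975/2883
  leading term y: subtract (70/31)·h_5 from 23975/2883y - 23975/2883 → 0
  remainder 0.

S(f_1,h_5): lcm = xy. S = -x - 2y^2 - 3.
  leading term x: subtract (1/12)·f_2 from -x - 2y^2 - 3 → -2y^2 + 7/12y + 17/12
  leading term y^2: subtract (24/31)·h_4 from -2y^2 + 7/12y + 17/12 → 1153/372y - 1153/372
  leading term y: subtract (1153/1370)·h_5 from 1153/372y - 1153/372 → 0
  remainder 0.

S(f_2,h_5): leading monomials are coprime, so the S-polynomial reduces to 0 (Buchberger's first criterion).
S(f_3,h_5): lcm = xy. S = x + 5.
  leading term x: subtract (-1/12)·f_2 from x + 5 → -7/12y + 7/12
  leading term y: subtract (-217/1370)·h_5 from -7/12y + 7/12 → 0
  remainder 0.

S(h_4,h_5): lcm = y^2. S = 70/31y - 70/31.
  leading term y: subtract (84/137)·h_5 from 70/31y - 70/31 → 0
  remainder 0.

Every S-polynomial of the final basis reduces to 0, so we have a Gröbner basis.
Inter-reduce: drop elements whose leading term is divisible by another's, tail-reduce, and make monic.
Reduced Gröbner basis: {x + 5, y - 1}.

Since the basis is lex-ordered, y - 1 is univariate in y. Its roots are {1}. Back-substituting each root into the other basis elements fixes the other coordinates.
  y = 1: the earlier basis element becomes x + 5 = 0, giving x = -5 — point (-5, 1).
Check: every point annihilates each of the original generators.

{(-5, 1)}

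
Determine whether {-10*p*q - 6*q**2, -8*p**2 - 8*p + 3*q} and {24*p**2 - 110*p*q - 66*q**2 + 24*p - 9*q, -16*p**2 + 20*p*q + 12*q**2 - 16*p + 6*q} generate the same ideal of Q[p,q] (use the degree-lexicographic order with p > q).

Yes, the ideals are equal.

Equality of ideals is decidable: compute both reduced Gröbner bases (unique for the ordering) and check whether they agree.
Buchberger on the first generating set:
f_1 = -10*p*q - 6*q**2, LT = p*q.
f_2 = -8*p**2 - 8*p + 3*q, LT = p**2.

S(f_1,f_2): lcm = p**2*q. S = 3/5*p*q**2 - p*q + 3/8*q**2.
  reduce S modulo (f_1, f_2):
  remainder -9/25*q**3 + 39/40*q**2 ≠ 0; add g_3 = -9/25*q**3 + 39/40*q**2 to the basis.

The other S-polynomials (S(f_1,g_3), S(f_2,g_3)) all reduce to 0 modulo the current basis, so we have a Gröbner basis.
Inter-reduce: drop elements whose leading term is divisible by another's, tail-reduce, and make monic.
Reduced Gröbner basis: {q**3 - 65/24*q**2, p**2 + p - 3/8*q, p*q + 3/5*q**2}.

Buchberger on the second generating set:
h_1 = 24*p**2 - 110*p*q - 66*q**2 + 24*p - 9*q, LT = p**2.
h_2 = -16*p**2 + 20*p*q + 12*q**2 - 16*p + 6*q, LT = p**2.

S(h_1,h_2): lcm = p**2. S = -10/3*p*q - 2*q**2.
  reduce S modulo (h_1, h_2):
  remainder -10/3*p*q - 2*q**2 ≠ 0; add k_3 = -10/3*p*q - 2*q**2 to the basis.

S(h_1,k_3): lcm = p**2*q. S = -311/60*p*q**2 - 11/4*q**3 + p*q - 3/8*q**2.
  reduce S modulo (h_1, h_2, k_3):
  remainder 9/25*q**3 - 39/40*q**2 ≠ 0; add k_4 = 9/25*q**3 - 39/40*q**2 to the basis.

The other S-polynomials (S(h_2,k_3), S(h_1,k_4), S(h_2,k_4), S(k_3,k_4)) all reduce to 0 modulo the current basis, so we have a Gröbner basis.
Inter-reduce: drop elements whose leading term is divisible by another's, tail-reduce, and make monic.
Reduced Gröbner basis: {q**3 - 65/24*q**2, p**2 + p - 3/8*q, p*q + 3/5*q**2}.

Same reduced basis, so the two generating sets span the same ideal.
The choice of monomial ordering does not affect the verdict — as long as both bases are computed under the same ordering, their equality decides ideal equality.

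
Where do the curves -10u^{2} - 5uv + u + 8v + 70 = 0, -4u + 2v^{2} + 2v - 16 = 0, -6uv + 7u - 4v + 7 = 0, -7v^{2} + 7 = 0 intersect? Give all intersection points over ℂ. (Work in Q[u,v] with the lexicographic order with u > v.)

Compute a lex Gröbner basis by Buchberger's algorithm.
f_1 = -10u^{2} - 5uv + u + 8v + 70, LT = u^{2}.
f_2 = -4u + 2v^{2} + 2v - 16, LT = u.
f_3 = -6uv + 7u - 4v + 7, LT = uv.
f_4 = -7v^{2} + 7, LT = v^{2}.

S(f_1,f_2): lcm = u^{2}. S = \tfrac{1}{2}uv^{2} + uv - \tfrac{41}{10}u - \tfrac{4}{5}v - 7.
  leading term uv^{2}: subtract (-\tfrac{1}{8}v^{2})·f_2 from \tfrac{1}{2}uv^{2} + uv - \tfrac{41}{10}u - \tfrac{4}{5}v - 7 → uv - \tfrac{41}{10}u + \tfrac{1}{4}v^{4} + \tfrac{1}{4}v^{3} - 2v^{2} - \tfrac{4}{5}v - 7
  leading term uv: subtract (-\tfrac{1}{4}v)·f_2 from uv - \tfrac{41}{10}u + \tfrac{1}{4}v^{4} + \tfrac{1}{4}v^{3} - 2v^{2} - \tfrac{4}{5}v - 7 → -\tfrac{41}{10}u + \tfrac{1}{4}v^{4} + \tfrac{3}{4}v^{3} - \tfrac{3}{2}v^{2} - \tfrac{24}{5}v - 7
  leading term u: subtract (\tfrac{41}{40})·f_2 from -\tfrac{41}{10}u + \tfrac{1}{4}v^{4} + \tfrac{3}{4}v^{3} - \tfrac{3}{2}v^{2} - \tfrac{24}{5}v - 7 → \tfrac{1}{4}v^{4} + \tfrac{3}{4}v^{3} - \tfrac{71}{20}v^{2} - \tfrac{137}{20}v + \tfrac{47}{5}
  leading term v^{4}: subtract (-\tfrac{1}{28}v^{2})·f_4 from \tfrac{1}{4}v^{4} + \tfrac{3}{4}v^{3} - \tfrac{71}{20}v^{2} - \tfrac{137}{20}v + \tfrac{47}{5} → \tfrac{3}{4}v^{3} - \tfrac{33}{10}v^{2} - \tfrac{137}{20}v + \tfrac{47}{5}
  leading term v^{3}: subtract (-\tfrac{3}{28}v)·f_4 from \tfrac{3}{4}v^{3} - \tfrac{33}{10}v^{2} - \tfrac{137}{20}v + \tfrac{47}{5} → -\tfrac{33}{10}v^{2} - \tfrac{61}{10}v + \tfrac{47}{5}
  leading term v^{2}: subtract (\tfrac{33}{70})·f_4 from -\tfrac{33}{10}v^{2} - \tfrac{61}{10}v + \tfrac{47}{5} → -\tfrac{61}{10}v + \tfrac{61}{10}
  leading term v: no divisor's leading term divides it; move -\tfrac{61}{10}v to the remainder.
  leading term 1: no divisor's leading term divides it; move \tfrac{61}{10} to the remainder.
  remainder -\tfrac{61}{10}v + \tfrac{61}{10} ≠ 0; add h_5 = -\tfrac{61}{10}v + \tfrac{61}{10} to the basis.

S(f_1,f_3): lcm = u^{2}v. S = \tfrac{7}{6}u^{2} + \tfrac{1}{2}uv^{2} - \tfrac{23}{30}uv + \tfrac{7}{6}u - \tfrac{4}{5}v^{2} - 7v.
  leading term u^{2}: subtract (-\tfrac{7}{60})·f_1 from \tfrac{7}{6}u^{2} + \tfrac{1}{2}uv^{2} - \tfrac{23}{30}uv + \tfrac{7}{6}u - \tfrac{4}{5}v^{2} - 7v → \tfrac{1}{2}uv^{2} - \tfrac{27}{20}uv + \tfrac{77}{60}u - \tfrac{4}{5}v^{2} - \tfrac{91}{15}v + \tfrac{49}{6}
  leading term uv^{2}: subtract (-\tfrac{1}{8}v^{2})·f_2 from \tfrac{1}{2}uv^{2} - \tfrac{27}{20}uv + \tfrac{77}{60}u - \tfrac{4}{5}v^{2} - \tfrac{91}{15}v + \tfrac{49}{6} → -\tfrac{27}{20}uv + \tfrac{77}{60}u + \tfrac{1}{4}v^{4} + \tfrac{1}{4}v^{3} - \tfrac{14}{5}v^{2} - \tfrac{91}{15}v + \tfrac{49}{6}
  leading term uv: subtract (\tfrac{27}{80}v)·f_2 from -\tfrac{27}{20}uv + \tfrac{77}{60}u + \tfrac{1}{4}v^{4} + \tfrac{1}{4}v^{3} - \tfrac{14}{5}v^{2} - \tfrac{91}{15}v + \tfrac{49}{6} → \tfrac{77}{60}u + \tfrac{1}{4}v^{4} - \tfrac{17}{40}v^{3} - \tfrac{139}{40}v^{2} - \tfrac{2}{3}v + \tfrac{49}{6}
  leading term u: subtract (-\tfrac{77}{240})·f_2 from \tfrac{77}{60}u + \tfrac{1}{4}v^{4} - \tfrac{17}{40}v^{3} - \tfrac{139}{40}v^{2} - \tfrac{2}{3}v + \tfrac{49}{6} → \tfrac{1}{4}v^{4} - \tfrac{17}{40}v^{3} - \tfrac{17}{6}v^{2} - \tfrac{1}{40}v + \tfrac{91}{30}
  leading term v^{4}: subtract (-\tfrac{1}{28}v^{2})·f_4 from \tfrac{1}{4}v^{4} - \tfrac{17}{40}v^{3} - \tfrac{17}{6}v^{2} - \tfrac{1}{40}v + \tfrac{91}{30} → -\tfrac{17}{40}v^{3} - \tfrac{31}{12}v^{2} - \tfrac{1}{40}v + \tfrac{91}{30}
  leading term v^{3}: subtract (\tfrac{17}{280}v)·f_4 from -\tfrac{17}{40}v^{3} - \tfrac{31}{12}v^{2} - \tfrac{1}{40}v + \tfrac{91}{30} → -\tfrac{31}{12}v^{2} - \tfrac{9}{20}v + \tfrac{91}{30}
  leading term v^{2}: subtract (\tfrac{31}{84})·f_4 from -\tfrac{31}{12}v^{2} - \tfrac{9}{20}v + \tfrac{91}{30} → -\tfrac{9}{20}v + \tfrac{9}{20}
  leading term v: subtract (\tfrac{9}{122})·h_5 from -\tfrac{9}{20}v + \tfrac{9}{20} → 0
  remainder 0.

S(f_1,f_4): leading monomials are coprime, so the S-polynomial reduces to 0 (Buchberger's first criterion).
S(f_2,f_3): lcm = uv. S = \tfrac{7}{6}u - \tfrac{1}{2}v^{3} - \tfrac{1}{2}v^{2} + \tfrac{10}{3}v + \tfrac{7}{6}.
  leading term u: subtract (-\tfrac{7}{24})·f_2 from \tfrac{7}{6}u - \tfrac{1}{2}v^{3} - \tfrac{1}{2}v^{2} + \tfrac{10}{3}v + \tfrac{7}{6} → -\tfrac{1}{2}v^{3} + \tfrac{1}{12}v^{2} + \tfrac{47}{12}v - \tfrac{7}{2}
  leading term v^{3}: subtract (\tfrac{1}{14}v)·f_4 from -\tfrac{1}{2}v^{3} + \tfrac{1}{12}v^{2} + \tfrac{47}{12}v - \tfrac{7}{2} → \tfrac{1}{12}v^{2} + \tfrac{41}{12}v - \tfrac{7}{2}
  leading term v^{2}: subtract (-\tfrac{1}{84})·f_4 from \tfrac{1}{12}v^{2} + \tfrac{41}{12}v - \tfrac{7}{2} → \tfrac{41}{12}v - \tfrac{41}{12}
  leading term v: subtract (-\tfrac{205}{366})·h_5 from \tfrac{41}{12}v - \tfrac{41}{12} → 0
  remainder 0.

S(f_2,f_4): leading monomials are coprime, so the S-polynomial reduces to 0 (Buchberger's first criterion).
S(f_3,f_4): lcm = uv^{2}. S = -\tfrac{7}{6}uv + u + \tfrac{2}{3}v^{2} - \tfrac{7}{6}v.
  leading term uv: subtract (\tfrac{7}{24}v)·f_2 from -\tfrac{7}{6}uv + u + \tfrac{2}{3}v^{2} - \tfrac{7}{6}v → u - \tfrac{7}{12}v^{3} + \tfrac{1}{12}v^{2} + \tfrac{7}{2}v
  leading term u: subtract (-\tfrac{1}{4})·f_2 from u - \tfrac{7}{12}v^{3} + \tfrac{1}{12}v^{2} + \tfrac{7}{2}v → -\tfrac{7}{12}v^{3} + \tfrac{7}{12}v^{2} + 4v - 4
  leading term v^{3}: subtract (\tfrac{1}{12}v)·f_4 from -\tfrac{7}{12}v^{3} + \tfrac{7}{12}v^{2} + 4v - 4 → \tfrac{7}{12}v^{2} + \tfrac{41}{12}v - 4
  leading term v^{2}: subtract (-\tfrac{1}{12})·f_4 from \tfrac{7}{12}v^{2} + \tfrac{41}{12}v - 4 → \tfrac{41}{12}v - \tfrac{41}{12}
  leading term v: subtract (-\tfrac{205}{366})·h_5 from \tfrac{41}{12}v - \tfrac{41}{12} → 0
  remainder 0.

S(f_1,h_5): leading monomials are coprime, so the S-polynomial reduces to 0 (Buchberger's first criterion).
S(f_2,h_5): leading monomials are coprime, so the S-polynomial reduces to 0 (Buchberger's first criterion).
S(f_3,h_5): lcm = uv. S = -\tfrac{1}{6}u + \tfrac{2}{3}v - \tfrac{7}{6}.
  leading term u: subtract (\tfrac{1}{24})·f_2 from -\tfrac{1}{6}u + \tfrac{2}{3}v - \tfrac{7}{6} → -\tfrac{1}{12}v^{2} + \tfrac{7}{12}v - \tfrac{1}{2}
  leading term v^{2}: subtract (\tfrac{1}{84})·f_4 from -\tfrac{1}{12}v^{2} + \tfrac{7}{12}v - \tfrac{1}{2} → \tfrac{7}{12}v - \tfrac{7}{12}
  leading term v: subtract (-\tfrac{35}{366})·h_5 from \tfrac{7}{12}v - \tfrac{7}{12} → 0
  remainder 0.

S(f_4,h_5): lcm = v^{2}. S = v - 1.
  leading term v: subtract (-\tfrac{10}{61})·h_5 from v - 1 → 0
  remainder 0.

Every S-polynomial of the final basis reduces to 0, so we have a Gröbner basis.
Inter-reduce: drop elements whose leading term is divisible by another's, tail-reduce, and make monic.
Reduced Gröbner basis: {u + 3, v - 1}.

The lex basis is triangular: the last element involves only v. Solving v - 1 = 0 gives v ∈ {1}; substituting each value into the earlier elements determines the remaining variables.
  v = 1: the earlier basis element becomes u + 3 = 0, giving u = -3 — point (-3, 1).

{(-3, 1)}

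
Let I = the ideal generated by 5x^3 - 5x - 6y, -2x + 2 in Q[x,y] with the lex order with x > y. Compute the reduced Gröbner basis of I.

G = {x - 1, y}

f_1 = 5x^3 - 5x - 6y, LT = x^3.
f_2 = -2x + 2, LT = x.

S(f_1,f_2): lcm = x^3. S = x^2 - x - 6/5y.
  leading term x^2: subtract (-1/2x)·f_2 from x^2 - x - 6/5y → -6/5y
  leading term y: no divisor's leading term divides it; move -6/5y to the remainder.
  remainder -6/5y ≠ 0; add g_3 = -6/5y to the basis.

S(f_1,g_3): leading monomials are coprime, so the S-polynomial reduces to 0 (Buchberger's first criterion).
S(f_2,g_3): leading monomials are coprime, so the S-polynomial reduces to 0 (Buchberger's first criterion).
Every S-polynomial of the final basis reduces to 0, so we have a Gröbner basis.
Inter-reduce: drop elements whose leading term is divisible by another's, tail-reduce, and make monic.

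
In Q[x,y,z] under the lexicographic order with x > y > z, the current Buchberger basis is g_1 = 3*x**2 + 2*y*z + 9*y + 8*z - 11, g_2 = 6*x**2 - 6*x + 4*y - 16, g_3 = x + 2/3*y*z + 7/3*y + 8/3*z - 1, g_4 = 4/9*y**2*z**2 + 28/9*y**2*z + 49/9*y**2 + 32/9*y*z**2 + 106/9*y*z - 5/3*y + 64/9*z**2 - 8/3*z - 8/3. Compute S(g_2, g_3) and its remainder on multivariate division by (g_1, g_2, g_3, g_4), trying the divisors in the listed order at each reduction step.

S(g_2, g_3) = -2/3*x*y*z - 7/3*x*y - 8/3*x*z + 2/3*y - 8/3; remainder on division = 0.

lcm(LM(g_2), LM(g_3)) = x**2.
S = (lcm/LT(g_2))·g_2 − (lcm/LT(g_3))·g_3 = -2/3*x*y*z - 7/3*x*y - 8/3*x*z + 2/3*y - 8/3.
Reduce S modulo (g_1, g_2, g_3, g_4) in that order:
  leading term x*y*z: subtract (-2/3*y*z)·g_3 from -2/3*x*y*z - 7/3*x*y - 8/3*x*z + 2/3*y - 8/3 → -7/3*x*y - 8/3*x*z + 4/9*y**2*z**2 + 14/9*y**2*z + 16/9*y*z**2 - 2/3*y*z + 2/3*y - 8/3
  leading term x*y: subtract (-7/3*y)·g_3 from -7/3*x*y - 8/3*x*z + 4/9*y**2*z**2 + 14/9*y**2*z + 16/9*y*z**2 - 2/3*y*z + 2/3*y - 8/3 → -8/3*x*z + 4/9*y**2*z**2 + 28/9*y**2*z + 49/9*y**2 + 16/9*y*z**2 + 50/9*y*z - 5/3*y - 8/3
  leading term x*z: subtract (-8/3*z)·g_3 from -8/3*x*z + 4/9*y**2*z**2 + 28/9*y**2*z + 49/9*y**2 + 16/9*y*z**2 + 50/9*y*z - 5/3*y - 8/3 → 4/9*y**2*z**2 + 28/9*y**2*z + 49/9*y**2 + 32/9*y*z**2 + 106/9*y*z - 5/3*y + 64/9*z**2 - 8/3*z - 8/3
  leading term y**2*z**2: subtract (1)·g_4 from 4/9*y**2*z**2 + 28/9*y**2*z + 49/9*y**2 + 32/9*y*z**2 + 106/9*y*z - 5/3*y + 64/9*z**2 - 8/3*z - 8/3 → 0
The remainder is 0, so this S-polynomial contributes no new basis element.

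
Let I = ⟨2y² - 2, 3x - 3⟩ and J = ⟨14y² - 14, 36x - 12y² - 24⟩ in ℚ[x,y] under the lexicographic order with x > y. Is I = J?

Yes, the ideals are equal.

Two ideals are equal iff their reduced Gröbner bases coincide (the reduced basis is unique for a fixed ordering).
Buchberger on the first generating set:
f_1 = 2y² - 2, LT = y².
f_2 = 3x - 3, LT = x.

The S-polynomials (S(f_1,f_2)) all reduce to 0 modulo the current basis, so we have a Gröbner basis.
Inter-reduce: drop elements whose leading term is divisible by another's, tail-reduce, and make monic.
Reduced Gröbner basis: {x - 1, y² - 1}.

Buchberger on the second generating set:
h_1 = 14y² - 14, LT = y².
h_2 = 36x - 12y² - 24, LT = x.

The S-polynomials (S(h_1,h_2)) all reduce to 0 modulo the current basis, so we have a Gröbner basis.
Inter-reduce: drop elements whose leading term is divisible by another's, tail-reduce, and make monic.
Reduced Gröbner basis: {x - 1, y² - 1}.

Same reduced basis, so the two generating sets span the same ideal.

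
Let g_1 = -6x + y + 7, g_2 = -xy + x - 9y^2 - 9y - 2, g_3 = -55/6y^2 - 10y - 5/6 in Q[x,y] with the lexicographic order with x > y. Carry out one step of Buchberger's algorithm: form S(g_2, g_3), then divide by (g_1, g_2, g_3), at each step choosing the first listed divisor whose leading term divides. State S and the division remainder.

S(g_2, g_3) = -23/11xy - 1/11x + 9y^3 + 9y^2 + 2y; remainder on division = 0.

lcm(LM(g_2), LM(g_3)) = xy^2.
S = (lcm/LT(g_2))·g_2 − (lcm/LT(g_3))·g_3 = -23/11xy - 1/11x + 9y^3 + 9y^2 + 2y.
Reduce S modulo (g_1, g_2, g_3) in that order:
  leading term xy: subtract (23/66y)·g_1 from -23/11xy - 1/11x + 9y^3 + 9y^2 + 2y → -1/11x + 9y^3 + 571/66y^2 - 29/66y
  leading term x: subtract (1/66)·g_1 from -1/11x + 9y^3 + 571/66y^2 - 29/66y → 9y^3 + 571/66y^2 - 5/11y - 7/66
  leading term y^3: subtract (-54/55y)·g_3 from 9y^3 + 571/66y^2 - 5/11y - 7/66 → -7/6y^2 - 14/11y - 7/66
  leading term y^2: subtract (7/55)·g_3 from -7/6y^2 - 14/11y - 7/66 → 0
The remainder is 0, so this S-polynomial contributes no new basis element.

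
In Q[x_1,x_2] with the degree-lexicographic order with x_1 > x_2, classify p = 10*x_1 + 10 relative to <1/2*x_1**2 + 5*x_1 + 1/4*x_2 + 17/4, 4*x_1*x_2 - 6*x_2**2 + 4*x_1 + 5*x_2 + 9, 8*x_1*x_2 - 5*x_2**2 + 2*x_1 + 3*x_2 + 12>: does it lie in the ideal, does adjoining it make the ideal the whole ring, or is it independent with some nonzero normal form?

10*x_1 + 10 lies in I (it reduces to 0).

First compute the reduced Gröbner basis of I by Buchberger's algorithm.
f_1 = 1/2*x_1**2 + 5*x_1 + 1/4*x_2 + 17/4, LT = x_1**2.
f_2 = 4*x_1*x_2 - 6*x_2**2 + 4*x_1 + 5*x_2 + 9, LT = x_1*x_2.
f_3 = 8*x_1*x_2 - 5*x_2**2 + 2*x_1 + 3*x_2 + 12, LT = x_1*x_2.

S(f_1,f_2): lcm = x_1**2*x_2. S = 3/2*x_1*x_2**2 - x_1**2 + 35/4*x_1*x_2 + 1/2*x_2**2 - 9/4*x_1 + 17/2*x_2.
  reduce S modulo (f_1, f_2, f_3):
  remainder 9/4*x_2**3 + 19/2*x_2**2 + 1/2*x_1 - 55/16*x_2 - 125/16 ≠ 0; add h_4 = 9/4*x_2**3 + 19/2*x_2**2 + 1/2*x_1 - 55/16*x_2 - 125/16 to the basis.

S(f_1,f_3): lcm = x_1**2*x_2. S = 5/8*x_1*x_2**2 - 1/4*x_1**2 + 77/8*x_1*x_2 + 1/2*x_2**2 - 3/2*x_1 + 17/2*x_2.
  reduce S modulo (f_1, f_2, f_3, h_4):
  remainder 889/96*x_2**2 - 197/24*x_1 - 499/192*x_2 - 2855/192 ≠ 0; add h_5 = 889/96*x_2**2 - 197/24*x_1 - 499/192*x_2 - 2855/192 to the basis.

S(f_2,f_3): lcm = x_1*x_2. S = -7/8*x_2**2 + 3/4*x_1 + 7/8*x_2 + 3/4.
  reduce S modulo (f_1, f_2, f_3, h_4, h_5):
  remainder -13/508*x_1 + 1279/2032*x_2 - 1331/2032 ≠ 0; add h_6 = -13/508*x_1 + 1279/2032*x_2 - 1331/2032 to the basis.

S(f_3,h_4): lcm = x_1*x_2**3. S = -5/8*x_2**4 - 143/36*x_1*x_2**2 + 3/8*x_2**3 - 2/9*x_1**2 + 55/36*x_1*x_2 + 3/2*x_2**2 + 125/36*x_1.
  reduce S modulo (f_1, f_2, f_3, h_4, h_5, h_6):
  remainder 93686189/157248*x_2 - 93686189/157248 ≠ 0; add h_7 = 93686189/157248*x_2 - 93686189/157248 to the basis.

The other S-polynomials (S(f_1,h_4), S(f_2,h_4), S(f_1,h_5), S(f_2,h_5), S(f_3,h_5), S(h_4,h_5), S(f_1,h_6), S(f_2,h_6), S(f_3,h_6), S(h_4,h_6), S(h_5,h_6), S(f_1,h_7), S(f_2,h_7), S(f_3,h_7), S(h_4,h_7), S(h_5,h_7), S(h_6,h_7)) all reduce to 0 modulo the current basis, so we have a Gröbner basis.
Inter-reduce: drop elements whose leading term is divisible by another's, tail-reduce, and make monic.
Reduced Gröbner basis: {x_1 + 1, x_2 - 1}.
Label its elements g_1 = x_1 + 1, g_2 = x_2 - 1.

Reduce p = 10*x_1 + 10 modulo G:
  leading term x_1: subtract (10)·g_1 from 10*x_1 + 10 → 0
  normal form = 0.
Since the normal form is 0, p ∈ I.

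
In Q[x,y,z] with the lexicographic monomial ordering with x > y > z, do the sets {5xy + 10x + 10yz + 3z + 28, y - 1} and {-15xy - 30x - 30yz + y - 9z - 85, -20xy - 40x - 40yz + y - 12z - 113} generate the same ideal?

Two ideals are equal iff their reduced Gröbner bases coincide (the reduced basis is unique for a fixed ordering).
Buchberger on the first generating set:
f_1 = 5xy + 10x + 10yz + 3z + 28, LT = xy.
f_2 = y - 1, LT = y.

S(f_1,f_2): lcm = xy. S = 3x + 2yz + \tfrac{3}{5}z + \tfrac{28}{5}.
  leading term x: no divisor's leading term divides it; move 3x to the remainder.
  leading term yz: subtract (2z)·f_2 from 2yz + \tfrac{3}{5}z + \tfrac{28}{5} → \tfrac{13}{5}z + \tfrac{28}{5}
  leading term z: no divisor's leading term divides it; move \tfrac{13}{5}z to the remainder.
  leading term 1: no divisor's leading term divides it; move \tfrac{28}{5} to the remainder.
  remainder 3x + \tfrac{13}{5}z + \tfrac{28}{5} ≠ 0; add g_3 = 3x + \tfrac{13}{5}z + \tfrac{28}{5} to the basis.

S(f_1,g_3): lcm = xy. S = 2x + \tfrac{17}{15}yz - \tfrac{28}{15}y + \tfrac{3}{5}z + \tfrac{28}{5}.
  leading term x: subtract (\tfrac{2}{3})·g_3 from 2x + \tfrac{17}{15}yz - \tfrac{28}{15}y + \tfrac{3}{5}z + \tfrac{28}{5} → \tfrac{17}{15}yz - \tfrac{28}{15}y - \tfrac{17}{15}z + \tfrac{28}{15}
  leading term yz: subtract (\tfrac{17}{15}z)·f_2 from \tfrac{17}{15}yz - \tfrac{28}{15}y - \tfrac{17}{15}z + \tfrac{28}{15} → -\tfrac{28}{15}y + \tfrac{28}{15}
  leading term y: subtract (-\tfrac{28}{15})·f_2 from -\tfrac{28}{15}y + \tfrac{28}{15} → 0
  remainder 0.

S(f_2,g_3): leading monomials are coprime, so the S-polynomial reduces to 0 (Buchberger's first criterion).
Every S-polynomial of the final basis reduces to 0, so we have a Gröbner basis.
Inter-reduce: drop elements whose leading term is divisible by another's, tail-reduce, and make monic.
Reduced Gröbner basis: {x + \tfrac{13}{15}z + \tfrac{28}{15}, y - 1}.

Buchberger on the second generating set:
h_1 = -15xy - 30x - 30yz + y - 9z - 85, LT = xy.
h_2 = -20xy - 40x - 40yz + y - 12z - 113, LT = xy.

S(h_1,h_2): lcm = xy. S = -\tfrac{1}{60}y + \tfrac{1}{60}.
  leading term y: no divisor's leading term divides it; move -\tfrac{1}{60}y to the remainder.
  leading term 1: no divisor's leading term divides it; move \tfrac{1}{60} to the remainder.
  remainder -\tfrac{1}{60}y + \tfrac{1}{60} ≠ 0; add k_3 = -\tfrac{1}{60}y + \tfrac{1}{60} to the basis.

S(h_1,k_3): lcm = xy. S = 3x + 2yz - \tfrac{1}{15}y + \tfrac{3}{5}z + \tfrac{17}{3}.
  leading term x: no divisor's leading term divides it; move 3x to the remainder.
  leading term yz: subtract (-120z)·k_3 from 2yz - \tfrac{1}{15}y + \tfrac{3}{5}z + \tfrac{17}{3} → -\tfrac{1}{15}y + \tfrac{13}{5}z + \tfrac{17}{3}
  leading term y: subtract (4)·k_3 from -\tfrac{1}{15}y + \tfrac{13}{5}z + \tfrac{17}{3} → \tfrac{13}{5}z + \tfrac{28}{5}
  leading term z: no divisor's leading term divides it; move \tfrac{13}{5}z to the remainder.
  leading term 1: no divisor's leading term divides it; move \tfrac{28}{5} to the remainder.
  remainder 3x + \tfrac{13}{5}z + \tfrac{28}{5} ≠ 0; add k_4 = 3x + \tfrac{13}{5}z + \tfrac{28}{5} to the basis.

S(h_2,k_3): lcm = xy. S = 3x + 2yz - \tfrac{1}{20}y + \tfrac{3}{5}z + \tfrac{113}{20}.
  leading term x: subtract (1)·k_4 from 3x + 2yz - \tfrac{1}{20}y + \tfrac{3}{5}z + \tfrac{113}{20} → 2yz - \tfrac{1}{20}y - 2z + \tfrac{1}{20}
  leading term yz: subtract (-120z)·k_3 from 2yz - \tfrac{1}{20}y - 2z + \tfrac{1}{20} → -\tfrac{1}{20}y + \tfrac{1}{20}
  leading term y: subtract (3)·k_3 from -\tfrac{1}{20}y + \tfrac{1}{20} → 0
  remainder 0.

S(h_1,k_4): lcm = xy. S = 2x + \tfrac{17}{15}yz - \tfrac{29}{15}y + \tfrac{3}{5}z + \tfrac{17}{3}.
  leading term x: subtract (\tfrac{2}{3})·k_4 from 2x + \tfrac{17}{15}yz - \tfrac{29}{15}y + \tfrac{3}{5}z + \tfrac{17}{3} → \tfrac{17}{15}yz - \tfrac{29}{15}y - \tfrac{17}{15}z + \tfrac{29}{15}
  leading term yz: subtract (-68z)·k_3 from \tfrac{17}{15}yz - \tfrac{29}{15}y - \tfrac{17}{15}z + \tfrac{29}{15} → -\tfrac{29}{15}y + \tfrac{29}{15}
  leading term y: subtract (116)·k_3 from -\tfrac{29}{15}y + \tfrac{29}{15} → 0
  remainder 0.

S(h_2,k_4): lcm = xy. S = 2x + \tfrac{17}{15}yz - \tfrac{23}{12}y + \tfrac{3}{5}z + \tfrac{113}{20}.
  leading term x: subtract (\tfrac{2}{3})·k_4 from 2x + \tfrac{17}{15}yz - \tfrac{23}{12}y + \tfrac{3}{5}z + \tfrac{113}{20} → \tfrac{17}{15}yz - \tfrac{23}{12}y - \tfrac{17}{15}z + \tfrac{23}{12}
  leading term yz: subtract (-68z)·k_3 from \tfrac{17}{15}yz - \tfrac{23}{12}y - \tfrac{17}{15}z + \tfrac{23}{12} → -\tfrac{23}{12}y + \tfrac{23}{12}
  leading term y: subtract (115)·k_3 from -\tfrac{23}{12}y + \tfrac{23}{12} → 0
  remainder 0.

S(k_3,k_4): leading monomials are coprime, so the S-polynomial reduces to 0 (Buchberger's first criterion).
Every S-polynomial of the final basis reduces to 0, so we have a Gröbner basis.
Inter-reduce: drop elements whose leading term is divisible by another's, tail-reduce, and make monic.
Reduced Gröbner basis: {x + \tfrac{13}{15}z + \tfrac{28}{15}, y - 1}.

These coincide, so the ideals are equal.

Yes, the ideals are equal.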